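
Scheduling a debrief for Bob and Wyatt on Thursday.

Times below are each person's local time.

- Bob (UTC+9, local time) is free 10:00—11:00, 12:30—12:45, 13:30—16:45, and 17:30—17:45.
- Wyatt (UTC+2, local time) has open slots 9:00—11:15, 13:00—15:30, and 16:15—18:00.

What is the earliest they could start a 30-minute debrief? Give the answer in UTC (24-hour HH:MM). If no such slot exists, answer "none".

07:00

Bob → UTC: 01:00–02:00, 03:30–03:45, 04:30–07:45, 08:30–08:45.
Wyatt → UTC: 07:00–09:15, 11:00–13:30, 14:15–16:00.
Bob ∩ Wyatt: 07:00–07:45, 08:30–08:45.
Windows ≥ 30 min: 07:00–07:45.
Earliest such window starts at 07:00.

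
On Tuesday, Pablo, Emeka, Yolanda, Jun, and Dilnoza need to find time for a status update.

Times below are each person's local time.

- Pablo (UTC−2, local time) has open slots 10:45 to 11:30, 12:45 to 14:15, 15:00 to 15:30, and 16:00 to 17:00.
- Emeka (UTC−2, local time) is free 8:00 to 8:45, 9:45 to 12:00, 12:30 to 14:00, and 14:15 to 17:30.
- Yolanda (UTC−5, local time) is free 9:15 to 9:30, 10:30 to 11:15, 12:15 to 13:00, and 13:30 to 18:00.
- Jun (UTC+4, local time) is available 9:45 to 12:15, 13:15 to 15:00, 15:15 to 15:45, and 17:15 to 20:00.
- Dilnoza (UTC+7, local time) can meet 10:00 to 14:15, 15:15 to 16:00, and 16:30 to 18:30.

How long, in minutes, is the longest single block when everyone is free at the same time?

Pablo → UTC: 12:45–13:30, 14:45–16:15, 17:00–17:30, 18:00–19:00.
Emeka → UTC: 10:00–10:45, 11:45–14:00, 14:30–16:00, 16:15–19:30.
Yolanda → UTC: 14:15–14:30, 15:30–16:15, 17:15–18:00, 18:30–23:00.
Jun → UTC: 05:45–08:15, 09:15–11:00, 11:15–11:45, 13:15–16:00.
Dilnoza → UTC: 03:00–07:15, 08:15–09:00, 09:30–11:30.
Pablo ∩ Emeka: 12:45–13:30, 14:45–16:00, 17:00–17:30, 18:00–19:00.
Pablo ∩ Emeka ∩ Yolanda: 15:30–16:00, 17:15–17:30, 18:30–19:00.
Pablo ∩ Emeka ∩ Yolanda ∩ Jun: 15:30–16:00.
Pablo ∩ Emeka ∩ Yolanda ∩ Jun ∩ Dilnoza: (none).
No common window.

0 minutes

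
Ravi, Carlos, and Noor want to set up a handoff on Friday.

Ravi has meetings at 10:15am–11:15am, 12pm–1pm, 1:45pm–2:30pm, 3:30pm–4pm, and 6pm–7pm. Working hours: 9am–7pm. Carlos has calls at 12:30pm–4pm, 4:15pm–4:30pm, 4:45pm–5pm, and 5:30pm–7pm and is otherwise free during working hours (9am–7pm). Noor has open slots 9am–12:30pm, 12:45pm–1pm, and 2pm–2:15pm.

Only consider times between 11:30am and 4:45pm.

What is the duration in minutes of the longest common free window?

30 minutes

Ravi free within 09:00–19:00: 09:00–10:15, 11:15–12:00, 13:00–13:45, 14:30–15:30, 16:00–18:00.
Carlos free within 09:00–19:00: 09:00–12:30, 16:00–16:15, 16:30–16:45, 17:00–17:30.
Ravi ∩ Carlos: 09:00–10:15, 11:15–12:00, 16:00–16:15, 16:30–16:45, 17:00–17:30.
Ravi ∩ Carlos ∩ Noor: 09:00–10:15, 11:15–12:00.
Restricted to 11:30–16:45: 11:30–12:00.
Single common window of 30 minutes.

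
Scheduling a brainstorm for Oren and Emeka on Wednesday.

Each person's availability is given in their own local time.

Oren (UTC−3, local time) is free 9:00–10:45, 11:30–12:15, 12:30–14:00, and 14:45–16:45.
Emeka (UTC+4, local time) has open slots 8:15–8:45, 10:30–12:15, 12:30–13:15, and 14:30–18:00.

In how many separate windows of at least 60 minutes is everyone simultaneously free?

1

Oren → UTC: 12:00–13:45, 14:30–15:15, 15:30–17:00, 17:45–19:45.
Emeka → UTC: 04:15–04:45, 06:30–08:15, 08:30–09:15, 10:30–14:00.
Oren ∩ Emeka: 12:00–13:45.
Windows ≥ 60 min: 12:00–13:45.
That's 1 window.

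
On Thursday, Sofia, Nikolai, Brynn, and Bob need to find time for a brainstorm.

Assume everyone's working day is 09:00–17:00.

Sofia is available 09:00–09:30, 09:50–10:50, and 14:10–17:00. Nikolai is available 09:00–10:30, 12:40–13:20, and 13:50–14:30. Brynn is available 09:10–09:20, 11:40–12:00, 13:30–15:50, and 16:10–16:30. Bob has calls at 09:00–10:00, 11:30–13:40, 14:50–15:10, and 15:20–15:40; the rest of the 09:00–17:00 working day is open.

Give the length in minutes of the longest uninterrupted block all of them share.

Bob free within 09:00–17:00: 10:00–11:30, 13:40–14:50, 15:10–15:20, 15:40–17:00.
Sofia ∩ Nikolai: 09:00–09:30, 09:50–10:30, 14:10–14:30.
Sofia ∩ Nikolai ∩ Brynn: 09:10–09:20, 14:10–14:30.
Sofia ∩ Nikolai ∩ Brynn ∩ Bob: 14:10–14:30.
Single common window of 20 minutes.

20 minutes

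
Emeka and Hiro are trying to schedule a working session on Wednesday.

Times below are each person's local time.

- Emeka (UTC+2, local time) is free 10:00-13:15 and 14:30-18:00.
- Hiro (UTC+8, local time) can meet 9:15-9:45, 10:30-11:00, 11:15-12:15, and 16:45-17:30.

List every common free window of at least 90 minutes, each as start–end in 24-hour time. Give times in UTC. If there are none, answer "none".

none

Emeka → UTC: 08:00–11:15, 12:30–16:00.
Hiro → UTC: 01:15–01:45, 02:30–03:00, 03:15–04:15, 08:45–09:30.
Emeka ∩ Hiro: 08:45–09:30.
Windows ≥ 90 min: (none).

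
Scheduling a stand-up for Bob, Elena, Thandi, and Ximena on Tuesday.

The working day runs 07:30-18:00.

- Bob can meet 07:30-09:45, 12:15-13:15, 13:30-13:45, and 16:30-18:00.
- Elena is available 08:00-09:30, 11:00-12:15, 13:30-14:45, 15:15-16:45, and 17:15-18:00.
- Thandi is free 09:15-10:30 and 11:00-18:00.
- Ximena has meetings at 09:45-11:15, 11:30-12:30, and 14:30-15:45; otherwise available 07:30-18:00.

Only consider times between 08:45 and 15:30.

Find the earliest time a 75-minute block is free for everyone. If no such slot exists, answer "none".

none

Ximena free within 07:30–18:00: 07:30–09:45, 11:15–11:30, 12:30–14:30, 15:45–18:00.
Bob ∩ Elena: 08:00–09:30, 13:30–13:45, 16:30–16:45, 17:15–18:00.
Bob ∩ Elena ∩ Thandi: 09:15–09:30, 13:30–13:45, 16:30–16:45, 17:15–18:00.
Bob ∩ Elena ∩ Thandi ∩ Ximena: 09:15–09:30, 13:30–13:45, 16:30–16:45, 17:15–18:00.
Restricted to 08:45–15:30: 09:15–09:30, 13:30–13:45.
Windows ≥ 75 min: (none).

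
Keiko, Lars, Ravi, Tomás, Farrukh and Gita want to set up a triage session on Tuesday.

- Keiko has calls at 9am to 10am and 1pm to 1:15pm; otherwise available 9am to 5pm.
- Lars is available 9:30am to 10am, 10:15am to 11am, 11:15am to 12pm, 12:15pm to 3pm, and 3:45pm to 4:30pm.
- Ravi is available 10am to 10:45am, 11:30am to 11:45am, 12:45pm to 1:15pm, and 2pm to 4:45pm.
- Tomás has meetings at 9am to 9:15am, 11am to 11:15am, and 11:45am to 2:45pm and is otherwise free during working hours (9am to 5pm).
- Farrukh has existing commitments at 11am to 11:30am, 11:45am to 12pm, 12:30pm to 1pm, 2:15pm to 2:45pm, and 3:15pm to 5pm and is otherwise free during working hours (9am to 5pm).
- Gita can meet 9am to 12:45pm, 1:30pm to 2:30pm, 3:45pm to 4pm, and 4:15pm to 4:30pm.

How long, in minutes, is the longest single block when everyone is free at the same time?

30 minutes

Keiko free within 09:00–17:00: 10:00–13:00, 13:15–17:00.
Tomás free within 09:00–17:00: 09:15–11:00, 11:15–11:45, 14:45–17:00.
Farrukh free within 09:00–17:00: 09:00–11:00, 11:30–11:45, 12:00–12:30, 13:00–14:15, 14:45–15:15.
Keiko ∩ Lars: 10:15–11:00, 11:15–12:00, 12:15–13:00, 13:15–15:00, 15:45–16:30.
Keiko ∩ Lars ∩ Ravi: 10:15–10:45, 11:30–11:45, 12:45–13:00, 14:00–15:00, 15:45–16:30.
Keiko ∩ Lars ∩ Ravi ∩ Tomás: 10:15–10:45, 11:30–11:45, 14:45–15:00, 15:45–16:30.
Keiko ∩ Lars ∩ Ravi ∩ Tomás ∩ Farrukh: 10:15–10:45, 11:30–11:45, 14:45–15:00.
Keiko ∩ Lars ∩ Ravi ∩ Tomás ∩ Farrukh ∩ Gita: 10:15–10:45, 11:30–11:45.
Common window lengths: 30, 15 min; longest is 30.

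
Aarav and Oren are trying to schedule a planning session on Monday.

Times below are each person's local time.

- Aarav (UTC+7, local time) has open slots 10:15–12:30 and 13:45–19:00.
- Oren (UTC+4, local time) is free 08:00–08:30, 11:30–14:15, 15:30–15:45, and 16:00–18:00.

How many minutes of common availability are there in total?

Aarav → UTC: 03:15–05:30, 06:45–12:00.
Oren → UTC: 04:00–04:30, 07:30–10:15, 11:30–11:45, 12:00–14:00.
Aarav ∩ Oren: 04:00–04:30, 07:30–10:15, 11:30–11:45.
Total common minutes: 30 + 165 + 15 = 210.

210 minutes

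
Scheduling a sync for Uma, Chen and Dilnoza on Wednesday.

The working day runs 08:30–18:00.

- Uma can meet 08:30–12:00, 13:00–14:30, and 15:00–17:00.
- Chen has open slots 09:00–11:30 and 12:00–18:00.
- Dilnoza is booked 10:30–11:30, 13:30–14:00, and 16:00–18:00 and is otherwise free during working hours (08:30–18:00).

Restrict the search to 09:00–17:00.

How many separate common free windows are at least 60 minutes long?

Dilnoza free within 08:30–18:00: 08:30–10:30, 11:30–13:30, 14:00–16:00.
Uma ∩ Chen: 09:00–11:30, 13:00–14:30, 15:00–17:00.
Uma ∩ Chen ∩ Dilnoza: 09:00–10:30, 13:00–13:30, 14:00–14:30, 15:00–16:00.
Restricted to 09:00–17:00: 09:00–10:30, 13:00–13:30, 14:00–14:30, 15:00–16:00.
Windows ≥ 60 min: 09:00–10:30, 15:00–16:00.
That's 2 windows.

2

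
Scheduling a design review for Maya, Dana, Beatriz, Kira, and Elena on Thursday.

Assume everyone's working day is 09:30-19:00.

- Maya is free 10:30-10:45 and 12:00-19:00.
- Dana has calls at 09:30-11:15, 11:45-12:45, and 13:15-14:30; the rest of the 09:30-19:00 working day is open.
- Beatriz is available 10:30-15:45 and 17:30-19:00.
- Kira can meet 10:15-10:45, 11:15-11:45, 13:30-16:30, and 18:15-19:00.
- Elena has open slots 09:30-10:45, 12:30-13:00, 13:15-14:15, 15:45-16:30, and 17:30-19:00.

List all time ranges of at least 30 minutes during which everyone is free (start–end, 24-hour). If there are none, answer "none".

Dana free within 09:30–19:00: 11:15–11:45, 12:45–13:15, 14:30–19:00.
Maya ∩ Dana: 12:45–13:15, 14:30–19:00.
Maya ∩ Dana ∩ Beatriz: 12:45–13:15, 14:30–15:45, 17:30–19:00.
Maya ∩ Dana ∩ Beatriz ∩ Kira: 14:30–15:45, 18:15–19:00.
Maya ∩ Dana ∩ Beatriz ∩ Kira ∩ Elena: 18:15–19:00.
Windows ≥ 30 min: 18:15–19:00.

18:15–19:00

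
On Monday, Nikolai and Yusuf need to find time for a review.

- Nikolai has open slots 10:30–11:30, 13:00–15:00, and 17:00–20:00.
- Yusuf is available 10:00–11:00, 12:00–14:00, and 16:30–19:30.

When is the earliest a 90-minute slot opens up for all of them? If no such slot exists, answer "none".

Nikolai ∩ Yusuf: 10:30–11:00, 13:00–14:00, 17:00–19:30.
Windows ≥ 90 min: 17:00–19:30.
Earliest such window starts at 17:00.

17:00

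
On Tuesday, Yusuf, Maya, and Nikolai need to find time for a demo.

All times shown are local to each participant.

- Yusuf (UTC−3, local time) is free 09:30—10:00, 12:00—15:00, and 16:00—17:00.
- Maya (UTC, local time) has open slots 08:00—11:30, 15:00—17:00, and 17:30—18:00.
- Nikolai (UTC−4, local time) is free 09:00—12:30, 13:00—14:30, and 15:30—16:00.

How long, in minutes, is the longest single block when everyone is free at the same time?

90 minutes

Yusuf → UTC: 12:30–13:00, 15:00–18:00, 19:00–20:00.
Maya → UTC: 08:00–11:30, 15:00–17:00, 17:30–18:00.
Nikolai → UTC: 13:00–16:30, 17:00–18:30, 19:30–20:00.
Yusuf ∩ Maya: 15:00–17:00, 17:30–18:00.
Yusuf ∩ Maya ∩ Nikolai: 15:00–16:30, 17:30–18:00.
Common window lengths: 90, 30 min; longest is 90.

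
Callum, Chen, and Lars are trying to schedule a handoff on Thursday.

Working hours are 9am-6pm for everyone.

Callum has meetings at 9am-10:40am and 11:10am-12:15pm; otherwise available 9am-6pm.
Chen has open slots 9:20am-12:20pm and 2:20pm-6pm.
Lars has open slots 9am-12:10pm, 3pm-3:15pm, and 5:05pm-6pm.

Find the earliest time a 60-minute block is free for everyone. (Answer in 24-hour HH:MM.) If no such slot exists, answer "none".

Callum free within 09:00–18:00: 10:40–11:10, 12:15–18:00.
Callum ∩ Chen: 10:40–11:10, 12:15–12:20, 14:20–18:00.
Callum ∩ Chen ∩ Lars: 10:40–11:10, 15:00–15:15, 17:05–18:00.
Windows ≥ 60 min: (none).

none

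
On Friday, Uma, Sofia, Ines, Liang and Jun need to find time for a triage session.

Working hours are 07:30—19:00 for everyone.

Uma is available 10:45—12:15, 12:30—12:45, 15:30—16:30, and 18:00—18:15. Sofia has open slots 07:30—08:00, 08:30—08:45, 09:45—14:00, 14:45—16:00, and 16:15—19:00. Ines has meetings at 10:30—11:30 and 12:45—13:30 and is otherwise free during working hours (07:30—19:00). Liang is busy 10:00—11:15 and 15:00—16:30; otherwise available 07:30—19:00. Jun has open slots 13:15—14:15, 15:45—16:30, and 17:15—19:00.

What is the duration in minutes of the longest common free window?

15 minutes

Ines free within 07:30–19:00: 07:30–10:30, 11:30–12:45, 13:30–19:00.
Liang free within 07:30–19:00: 07:30–10:00, 11:15–15:00, 16:30–19:00.
Uma ∩ Sofia: 10:45–12:15, 12:30–12:45, 15:30–16:00, 16:15–16:30, 18:00–18:15.
Uma ∩ Sofia ∩ Ines: 11:30–12:15, 12:30–12:45, 15:30–16:00, 16:15–16:30, 18:00–18:15.
Uma ∩ Sofia ∩ Ines ∩ Liang: 11:30–12:15, 12:30–12:45, 18:00–18:15.
Uma ∩ Sofia ∩ Ines ∩ Liang ∩ Jun: 18:00–18:15.
Single common window of 15 minutes.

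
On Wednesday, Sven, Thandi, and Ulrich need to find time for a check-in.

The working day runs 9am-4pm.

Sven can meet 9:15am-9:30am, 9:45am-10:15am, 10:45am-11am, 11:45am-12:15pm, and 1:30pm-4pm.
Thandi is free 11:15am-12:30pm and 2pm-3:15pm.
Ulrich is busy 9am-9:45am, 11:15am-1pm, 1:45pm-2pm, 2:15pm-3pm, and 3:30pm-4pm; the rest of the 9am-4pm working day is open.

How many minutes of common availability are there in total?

Ulrich free within 09:00–16:00: 09:45–11:15, 13:00–13:45, 14:00–14:15, 15:00–15:30.
Sven ∩ Thandi: 11:45–12:15, 14:00–15:15.
Sven ∩ Thandi ∩ Ulrich: 14:00–14:15, 15:00–15:15.
Total common minutes: 15 + 15 = 30.

30 minutes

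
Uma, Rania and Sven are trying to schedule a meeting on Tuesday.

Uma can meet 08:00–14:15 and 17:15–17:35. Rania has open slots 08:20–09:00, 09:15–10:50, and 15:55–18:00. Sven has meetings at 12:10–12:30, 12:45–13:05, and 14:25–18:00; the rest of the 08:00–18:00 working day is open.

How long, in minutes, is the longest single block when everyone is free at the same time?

95 minutes

Sven free within 08:00–18:00: 08:00–12:10, 12:30–12:45, 13:05–14:25.
Uma ∩ Rania: 08:20–09:00, 09:15–10:50, 17:15–17:35.
Uma ∩ Rania ∩ Sven: 08:20–09:00, 09:15–10:50.
Common window lengths: 40, 95 min; longest is 95.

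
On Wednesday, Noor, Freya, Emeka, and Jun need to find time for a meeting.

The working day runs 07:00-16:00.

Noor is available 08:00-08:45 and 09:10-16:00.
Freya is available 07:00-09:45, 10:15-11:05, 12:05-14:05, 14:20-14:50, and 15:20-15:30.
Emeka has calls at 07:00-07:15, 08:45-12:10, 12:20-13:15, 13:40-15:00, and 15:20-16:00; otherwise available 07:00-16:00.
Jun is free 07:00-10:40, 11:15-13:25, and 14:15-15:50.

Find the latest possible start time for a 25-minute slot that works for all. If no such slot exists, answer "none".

Emeka free within 07:00–16:00: 07:15–08:45, 12:10–12:20, 13:15–13:40, 15:00–15:20.
Noor ∩ Freya: 08:00–08:45, 09:10–09:45, 10:15–11:05, 12:05–14:05, 14:20–14:50, 15:20–15:30.
Noor ∩ Freya ∩ Emeka: 08:00–08:45, 12:10–12:20, 13:15–13:40.
Noor ∩ Freya ∩ Emeka ∩ Jun: 08:00–08:45, 12:10–12:20, 13:15–13:25.
Windows ≥ 25 min: 08:00–08:45.
Latest start in the last window 08:00–08:45 is 08:45 − 25 min = 08:20.

08:20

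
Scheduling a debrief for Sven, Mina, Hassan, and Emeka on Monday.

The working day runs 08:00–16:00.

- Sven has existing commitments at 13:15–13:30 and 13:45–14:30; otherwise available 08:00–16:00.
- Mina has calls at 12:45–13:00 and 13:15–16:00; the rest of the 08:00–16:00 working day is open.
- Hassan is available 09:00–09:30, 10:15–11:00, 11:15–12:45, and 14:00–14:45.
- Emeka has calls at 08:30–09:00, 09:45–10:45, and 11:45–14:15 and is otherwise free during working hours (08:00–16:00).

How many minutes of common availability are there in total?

75 minutes

Sven free within 08:00–16:00: 08:00–13:15, 13:30–13:45, 14:30–16:00.
Mina free within 08:00–16:00: 08:00–12:45, 13:00–13:15.
Emeka free within 08:00–16:00: 08:00–08:30, 09:00–09:45, 10:45–11:45, 14:15–16:00.
Sven ∩ Mina: 08:00–12:45, 13:00–13:15.
Sven ∩ Mina ∩ Hassan: 09:00–09:30, 10:15–11:00, 11:15–12:45.
Sven ∩ Mina ∩ Hassan ∩ Emeka: 09:00–09:30, 10:45–11:00, 11:15–11:45.
Total common minutes: 30 + 15 + 30 = 75.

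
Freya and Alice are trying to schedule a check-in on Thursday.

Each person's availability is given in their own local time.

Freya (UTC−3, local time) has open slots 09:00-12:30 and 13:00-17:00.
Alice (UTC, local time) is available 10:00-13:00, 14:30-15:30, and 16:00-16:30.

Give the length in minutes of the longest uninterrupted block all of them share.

60 minutes

Freya → UTC: 12:00–15:30, 16:00–20:00.
Alice → UTC: 10:00–13:00, 14:30–15:30, 16:00–16:30.
Freya ∩ Alice: 12:00–13:00, 14:30–15:30, 16:00–16:30.
Common window lengths: 60, 60, 30 min; longest is 60.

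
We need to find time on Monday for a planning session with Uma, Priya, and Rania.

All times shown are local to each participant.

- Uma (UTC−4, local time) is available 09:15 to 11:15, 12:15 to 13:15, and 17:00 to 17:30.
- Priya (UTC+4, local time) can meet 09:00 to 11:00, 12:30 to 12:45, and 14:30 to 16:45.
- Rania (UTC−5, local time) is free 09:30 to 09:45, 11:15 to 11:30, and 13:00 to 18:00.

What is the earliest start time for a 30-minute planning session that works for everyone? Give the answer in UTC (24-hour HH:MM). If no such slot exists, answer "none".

none

Uma → UTC: 13:15–15:15, 16:15–17:15, 21:00–21:30.
Priya → UTC: 05:00–07:00, 08:30–08:45, 10:30–12:45.
Rania → UTC: 14:30–14:45, 16:15–16:30, 18:00–23:00.
Uma ∩ Priya: (none).
Uma ∩ Priya ∩ Rania: (none).
Windows ≥ 30 min: (none).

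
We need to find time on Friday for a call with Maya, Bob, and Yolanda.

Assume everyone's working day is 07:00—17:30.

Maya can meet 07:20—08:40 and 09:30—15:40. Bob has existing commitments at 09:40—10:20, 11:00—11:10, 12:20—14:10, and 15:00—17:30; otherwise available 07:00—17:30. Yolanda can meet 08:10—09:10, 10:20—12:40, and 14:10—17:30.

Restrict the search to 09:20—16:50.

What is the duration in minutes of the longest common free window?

70 minutes

Bob free within 07:00–17:30: 07:00–09:40, 10:20–11:00, 11:10–12:20, 14:10–15:00.
Maya ∩ Bob: 07:20–08:40, 09:30–09:40, 10:20–11:00, 11:10–12:20, 14:10–15:00.
Maya ∩ Bob ∩ Yolanda: 08:10–08:40, 10:20–11:00, 11:10–12:20, 14:10–15:00.
Restricted to 09:20–16:50: 10:20–11:00, 11:10–12:20, 14:10–15:00.
Common window lengths: 40, 70, 50 min; longest is 70.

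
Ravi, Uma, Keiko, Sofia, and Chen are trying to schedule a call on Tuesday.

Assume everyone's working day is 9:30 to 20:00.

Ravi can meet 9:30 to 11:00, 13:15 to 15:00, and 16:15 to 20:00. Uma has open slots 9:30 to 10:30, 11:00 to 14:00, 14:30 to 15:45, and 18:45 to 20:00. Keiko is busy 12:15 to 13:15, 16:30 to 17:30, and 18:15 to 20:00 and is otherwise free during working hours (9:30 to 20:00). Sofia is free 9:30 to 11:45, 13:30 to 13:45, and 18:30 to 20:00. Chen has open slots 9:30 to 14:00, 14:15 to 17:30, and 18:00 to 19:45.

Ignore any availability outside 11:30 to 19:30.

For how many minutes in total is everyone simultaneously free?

15 minutes

Keiko free within 09:30–20:00: 09:30–12:15, 13:15–16:30, 17:30–18:15.
Ravi ∩ Uma: 09:30–10:30, 13:15–14:00, 14:30–15:00, 18:45–20:00.
Ravi ∩ Uma ∩ Keiko: 09:30–10:30, 13:15–14:00, 14:30–15:00.
Ravi ∩ Uma ∩ Keiko ∩ Sofia: 09:30–10:30, 13:30–13:45.
Ravi ∩ Uma ∩ Keiko ∩ Sofia ∩ Chen: 09:30–10:30, 13:30–13:45.
Restricted to 11:30–19:30: 13:30–13:45.
Total common minutes: 15.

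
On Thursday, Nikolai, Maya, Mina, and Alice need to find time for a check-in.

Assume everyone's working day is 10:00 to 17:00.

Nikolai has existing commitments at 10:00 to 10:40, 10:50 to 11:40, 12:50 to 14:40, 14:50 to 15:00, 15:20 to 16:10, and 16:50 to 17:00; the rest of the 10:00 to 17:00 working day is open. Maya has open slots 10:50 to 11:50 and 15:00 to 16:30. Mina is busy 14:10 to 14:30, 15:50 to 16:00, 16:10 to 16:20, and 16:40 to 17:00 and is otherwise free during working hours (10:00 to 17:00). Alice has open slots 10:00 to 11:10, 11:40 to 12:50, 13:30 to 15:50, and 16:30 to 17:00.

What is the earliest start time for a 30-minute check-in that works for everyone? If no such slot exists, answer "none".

Nikolai free within 10:00–17:00: 10:40–10:50, 11:40–12:50, 14:40–14:50, 15:00–15:20, 16:10–16:50.
Mina free within 10:00–17:00: 10:00–14:10, 14:30–15:50, 16:00–16:10, 16:20–16:40.
Nikolai ∩ Maya: 11:40–11:50, 15:00–15:20, 16:10–16:30.
Nikolai ∩ Maya ∩ Mina: 11:40–11:50, 15:00–15:20, 16:20–16:30.
Nikolai ∩ Maya ∩ Mina ∩ Alice: 11:40–11:50, 15:00–15:20.
Windows ≥ 30 min: (none).

none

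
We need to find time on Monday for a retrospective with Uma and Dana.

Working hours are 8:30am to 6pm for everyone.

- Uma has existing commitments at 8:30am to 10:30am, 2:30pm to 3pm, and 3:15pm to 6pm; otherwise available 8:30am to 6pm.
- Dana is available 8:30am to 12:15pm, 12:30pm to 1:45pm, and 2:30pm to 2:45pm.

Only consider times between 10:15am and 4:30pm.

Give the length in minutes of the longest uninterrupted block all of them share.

105 minutes

Uma free within 08:30–18:00: 10:30–14:30, 15:00–15:15.
Uma ∩ Dana: 10:30–12:15, 12:30–13:45.
Restricted to 10:15–16:30: 10:30–12:15, 12:30–13:45.
Common window lengths: 105, 75 min; longest is 105.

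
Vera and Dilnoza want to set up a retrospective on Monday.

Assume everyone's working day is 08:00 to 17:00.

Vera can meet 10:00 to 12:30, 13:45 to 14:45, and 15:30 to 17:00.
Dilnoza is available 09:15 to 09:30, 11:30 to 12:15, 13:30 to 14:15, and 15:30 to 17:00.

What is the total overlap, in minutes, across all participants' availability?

Vera ∩ Dilnoza: 11:30–12:15, 13:45–14:15, 15:30–17:00.
Total common minutes: 45 + 30 + 90 = 165.

165 minutes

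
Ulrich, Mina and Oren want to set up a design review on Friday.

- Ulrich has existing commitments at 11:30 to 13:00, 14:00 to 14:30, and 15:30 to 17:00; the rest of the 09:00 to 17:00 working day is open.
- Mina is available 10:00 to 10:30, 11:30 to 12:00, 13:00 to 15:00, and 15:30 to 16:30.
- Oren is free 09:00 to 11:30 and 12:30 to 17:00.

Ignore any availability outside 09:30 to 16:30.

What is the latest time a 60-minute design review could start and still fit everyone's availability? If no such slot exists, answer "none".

Ulrich free within 09:00–17:00: 09:00–11:30, 13:00–14:00, 14:30–15:30.
Ulrich ∩ Mina: 10:00–10:30, 13:00–14:00, 14:30–15:00.
Ulrich ∩ Mina ∩ Oren: 10:00–10:30, 13:00–14:00, 14:30–15:00.
Restricted to 09:30–16:30: 10:00–10:30, 13:00–14:00, 14:30–15:00.
Windows ≥ 60 min: 13:00–14:00.
Latest start in the last window 13:00–14:00 is 14:00 − 60 min = 13:00.

13:00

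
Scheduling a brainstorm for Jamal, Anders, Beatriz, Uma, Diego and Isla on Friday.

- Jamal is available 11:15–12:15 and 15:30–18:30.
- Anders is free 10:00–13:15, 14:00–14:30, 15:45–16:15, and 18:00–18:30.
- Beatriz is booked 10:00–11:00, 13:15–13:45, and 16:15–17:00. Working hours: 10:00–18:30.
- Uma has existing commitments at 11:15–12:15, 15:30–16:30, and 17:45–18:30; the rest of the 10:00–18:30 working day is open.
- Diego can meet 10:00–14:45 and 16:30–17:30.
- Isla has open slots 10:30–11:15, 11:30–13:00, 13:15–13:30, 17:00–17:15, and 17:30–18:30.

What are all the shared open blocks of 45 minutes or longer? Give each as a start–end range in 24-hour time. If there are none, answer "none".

Beatriz free within 10:00–18:30: 11:00–13:15, 13:45–16:15, 17:00–18:30.
Uma free within 10:00–18:30: 10:00–11:15, 12:15–15:30, 16:30–17:45.
Jamal ∩ Anders: 11:15–12:15, 15:45–16:15, 18:00–18:30.
Jamal ∩ Anders ∩ Beatriz: 11:15–12:15, 15:45–16:15, 18:00–18:30.
Jamal ∩ Anders ∩ Beatriz ∩ Uma: (none).
Jamal ∩ Anders ∩ Beatriz ∩ Uma ∩ Diego: (none).
Jamal ∩ Anders ∩ Beatriz ∩ Uma ∩ Diego ∩ Isla: (none).
Windows ≥ 45 min: (none).

none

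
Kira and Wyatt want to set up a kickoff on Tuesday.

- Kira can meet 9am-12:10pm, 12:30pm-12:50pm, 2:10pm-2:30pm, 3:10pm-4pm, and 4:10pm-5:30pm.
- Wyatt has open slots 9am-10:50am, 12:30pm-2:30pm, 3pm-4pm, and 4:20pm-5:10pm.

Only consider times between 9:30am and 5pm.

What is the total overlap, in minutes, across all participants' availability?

210 minutes

Kira ∩ Wyatt: 09:00–10:50, 12:30–12:50, 14:10–14:30, 15:10–16:00, 16:20–17:10.
Restricted to 09:30–17:00: 09:30–10:50, 12:30–12:50, 14:10–14:30, 15:10–16:00, 16:20–17:00.
Total common minutes: 80 + 20 + 20 + 50 + 40 = 210.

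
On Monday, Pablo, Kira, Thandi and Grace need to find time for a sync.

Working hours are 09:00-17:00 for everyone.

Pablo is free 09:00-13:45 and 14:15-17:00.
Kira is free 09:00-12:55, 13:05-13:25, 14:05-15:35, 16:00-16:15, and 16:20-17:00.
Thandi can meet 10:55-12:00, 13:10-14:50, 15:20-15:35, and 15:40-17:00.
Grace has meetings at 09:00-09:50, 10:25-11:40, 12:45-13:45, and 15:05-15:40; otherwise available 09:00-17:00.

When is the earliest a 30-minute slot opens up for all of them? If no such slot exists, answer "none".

Grace free within 09:00–17:00: 09:50–10:25, 11:40–12:45, 13:45–15:05, 15:40–17:00.
Pablo ∩ Kira: 09:00–12:55, 13:05–13:25, 14:15–15:35, 16:00–16:15, 16:20–17:00.
Pablo ∩ Kira ∩ Thandi: 10:55–12:00, 13:10–13:25, 14:15–14:50, 15:20–15:35, 16:00–16:15, 16:20–17:00.
Pablo ∩ Kira ∩ Thandi ∩ Grace: 11:40–12:00, 14:15–14:50, 16:00–16:15, 16:20–17:00.
Windows ≥ 30 min: 14:15–14:50, 16:20–17:00.
Earliest such window starts at 14:15.

14:15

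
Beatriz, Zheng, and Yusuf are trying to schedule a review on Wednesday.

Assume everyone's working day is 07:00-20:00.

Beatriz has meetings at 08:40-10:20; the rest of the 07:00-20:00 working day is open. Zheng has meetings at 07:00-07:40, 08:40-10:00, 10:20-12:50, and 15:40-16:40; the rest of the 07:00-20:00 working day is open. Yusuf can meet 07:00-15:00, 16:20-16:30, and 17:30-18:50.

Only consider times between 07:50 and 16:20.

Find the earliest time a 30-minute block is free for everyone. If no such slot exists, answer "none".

Beatriz free within 07:00–20:00: 07:00–08:40, 10:20–20:00.
Zheng free within 07:00–20:00: 07:40–08:40, 10:00–10:20, 12:50–15:40, 16:40–20:00.
Beatriz ∩ Zheng: 07:40–08:40, 12:50–15:40, 16:40–20:00.
Beatriz ∩ Zheng ∩ Yusuf: 07:40–08:40, 12:50–15:00, 17:30–18:50.
Restricted to 07:50–16:20: 07:50–08:40, 12:50–15:00.
Windows ≥ 30 min: 07:50–08:40, 12:50–15:00.
Earliest such window starts at 07:50.

07:50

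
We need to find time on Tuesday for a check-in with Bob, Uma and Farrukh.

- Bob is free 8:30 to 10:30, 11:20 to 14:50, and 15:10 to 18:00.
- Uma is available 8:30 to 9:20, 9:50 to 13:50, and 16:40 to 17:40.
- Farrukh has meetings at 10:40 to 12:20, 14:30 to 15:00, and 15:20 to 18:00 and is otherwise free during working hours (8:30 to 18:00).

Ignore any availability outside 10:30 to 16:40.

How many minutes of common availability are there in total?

90 minutes

Farrukh free within 08:30–18:00: 08:30–10:40, 12:20–14:30, 15:00–15:20.
Bob ∩ Uma: 08:30–09:20, 09:50–10:30, 11:20–13:50, 16:40–17:40.
Bob ∩ Uma ∩ Farrukh: 08:30–09:20, 09:50–10:30, 12:20–13:50.
Restricted to 10:30–16:40: 12:20–13:50.
Total common minutes: 90.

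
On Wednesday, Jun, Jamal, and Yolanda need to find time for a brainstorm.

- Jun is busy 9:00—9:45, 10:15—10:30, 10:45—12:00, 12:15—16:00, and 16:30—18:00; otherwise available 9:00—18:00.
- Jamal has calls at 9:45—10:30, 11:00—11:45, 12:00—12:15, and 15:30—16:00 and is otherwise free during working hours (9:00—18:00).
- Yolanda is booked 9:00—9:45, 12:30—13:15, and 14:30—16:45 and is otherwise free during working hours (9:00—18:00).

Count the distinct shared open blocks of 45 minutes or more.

Jun free within 09:00–18:00: 09:45–10:15, 10:30–10:45, 12:00–12:15, 16:00–16:30.
Jamal free within 09:00–18:00: 09:00–09:45, 10:30–11:00, 11:45–12:00, 12:15–15:30, 16:00–18:00.
Yolanda free within 09:00–18:00: 09:45–12:30, 13:15–14:30, 16:45–18:00.
Jun ∩ Jamal: 10:30–10:45, 16:00–16:30.
Jun ∩ Jamal ∩ Yolanda: 10:30–10:45.
Windows ≥ 45 min: (none).
That's 0 windows.

0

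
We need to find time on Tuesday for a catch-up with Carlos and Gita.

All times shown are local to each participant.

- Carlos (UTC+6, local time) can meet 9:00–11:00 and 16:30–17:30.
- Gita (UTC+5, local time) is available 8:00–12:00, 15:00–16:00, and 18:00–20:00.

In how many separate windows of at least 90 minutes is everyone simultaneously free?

Carlos → UTC: 03:00–05:00, 10:30–11:30.
Gita → UTC: 03:00–07:00, 10:00–11:00, 13:00–15:00.
Carlos ∩ Gita: 03:00–05:00, 10:30–11:00.
Windows ≥ 90 min: 03:00–05:00.
That's 1 window.

1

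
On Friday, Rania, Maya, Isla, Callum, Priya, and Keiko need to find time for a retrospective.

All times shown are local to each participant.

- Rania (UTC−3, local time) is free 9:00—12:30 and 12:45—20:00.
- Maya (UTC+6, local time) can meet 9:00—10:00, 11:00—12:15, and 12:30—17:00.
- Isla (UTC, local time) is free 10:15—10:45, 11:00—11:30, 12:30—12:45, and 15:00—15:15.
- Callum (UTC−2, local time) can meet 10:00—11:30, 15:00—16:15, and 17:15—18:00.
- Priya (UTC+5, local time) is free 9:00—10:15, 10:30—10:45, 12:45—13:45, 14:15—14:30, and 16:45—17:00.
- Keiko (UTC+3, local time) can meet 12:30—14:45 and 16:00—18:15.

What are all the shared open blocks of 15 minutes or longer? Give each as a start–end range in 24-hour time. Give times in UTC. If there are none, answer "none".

none

Rania → UTC: 12:00–15:30, 15:45–23:00.
Maya → UTC: 03:00–04:00, 05:00–06:15, 06:30–11:00.
Isla → UTC: 10:15–10:45, 11:00–11:30, 12:30–12:45, 15:00–15:15.
Callum → UTC: 12:00–13:30, 17:00–18:15, 19:15–20:00.
Priya → UTC: 04:00–05:15, 05:30–05:45, 07:45–08:45, 09:15–09:30, 11:45–12:00.
Keiko → UTC: 09:30–11:45, 13:00–15:15.
Rania ∩ Maya: (none).
Rania ∩ Maya ∩ Isla: (none).
Rania ∩ Maya ∩ Isla ∩ Callum: (none).
Rania ∩ Maya ∩ Isla ∩ Callum ∩ Priya: (none).
Rania ∩ Maya ∩ Isla ∩ Callum ∩ Priya ∩ Keiko: (none).
Windows ≥ 15 min: (none).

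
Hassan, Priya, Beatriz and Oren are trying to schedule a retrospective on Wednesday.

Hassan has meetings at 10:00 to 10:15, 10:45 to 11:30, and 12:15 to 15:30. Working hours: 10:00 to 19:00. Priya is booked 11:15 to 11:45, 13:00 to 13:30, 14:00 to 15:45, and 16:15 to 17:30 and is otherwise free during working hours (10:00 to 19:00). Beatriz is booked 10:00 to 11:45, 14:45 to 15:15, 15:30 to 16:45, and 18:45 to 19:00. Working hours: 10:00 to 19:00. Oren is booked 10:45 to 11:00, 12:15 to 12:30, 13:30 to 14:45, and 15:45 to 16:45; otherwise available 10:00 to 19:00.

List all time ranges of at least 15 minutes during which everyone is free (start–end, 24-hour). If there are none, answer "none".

11:45–12:15, 17:30–18:45

Hassan free within 10:00–19:00: 10:15–10:45, 11:30–12:15, 15:30–19:00.
Priya free within 10:00–19:00: 10:00–11:15, 11:45–13:00, 13:30–14:00, 15:45–16:15, 17:30–19:00.
Beatriz free within 10:00–19:00: 11:45–14:45, 15:15–15:30, 16:45–18:45.
Oren free within 10:00–19:00: 10:00–10:45, 11:00–12:15, 12:30–13:30, 14:45–15:45, 16:45–19:00.
Hassan ∩ Priya: 10:15–10:45, 11:45–12:15, 15:45–16:15, 17:30–19:00.
Hassan ∩ Priya ∩ Beatriz: 11:45–12:15, 17:30–18:45.
Hassan ∩ Priya ∩ Beatriz ∩ Oren: 11:45–12:15, 17:30–18:45.
Windows ≥ 15 min: 11:45–12:15, 17:30–18:45.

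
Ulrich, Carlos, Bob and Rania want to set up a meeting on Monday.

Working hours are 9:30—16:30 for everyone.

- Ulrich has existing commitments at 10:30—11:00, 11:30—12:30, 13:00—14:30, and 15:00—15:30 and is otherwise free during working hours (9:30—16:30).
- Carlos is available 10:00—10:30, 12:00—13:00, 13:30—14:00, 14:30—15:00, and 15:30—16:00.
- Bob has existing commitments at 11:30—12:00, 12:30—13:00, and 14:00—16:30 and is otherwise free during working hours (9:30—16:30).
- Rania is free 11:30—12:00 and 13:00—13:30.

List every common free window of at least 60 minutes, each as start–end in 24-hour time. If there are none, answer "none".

none

Ulrich free within 09:30–16:30: 09:30–10:30, 11:00–11:30, 12:30–13:00, 14:30–15:00, 15:30–16:30.
Bob free within 09:30–16:30: 09:30–11:30, 12:00–12:30, 13:00–14:00.
Ulrich ∩ Carlos: 10:00–10:30, 12:30–13:00, 14:30–15:00, 15:30–16:00.
Ulrich ∩ Carlos ∩ Bob: 10:00–10:30.
Ulrich ∩ Carlos ∩ Bob ∩ Rania: (none).
Windows ≥ 60 min: (none).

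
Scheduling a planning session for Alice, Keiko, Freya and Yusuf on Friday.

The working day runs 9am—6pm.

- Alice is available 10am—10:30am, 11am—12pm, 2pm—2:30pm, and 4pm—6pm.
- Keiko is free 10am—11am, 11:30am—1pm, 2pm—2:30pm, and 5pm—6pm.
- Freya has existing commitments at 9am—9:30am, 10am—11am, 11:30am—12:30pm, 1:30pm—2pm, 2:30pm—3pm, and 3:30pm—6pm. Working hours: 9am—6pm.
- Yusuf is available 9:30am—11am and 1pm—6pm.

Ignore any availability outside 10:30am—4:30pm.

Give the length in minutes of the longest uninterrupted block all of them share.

Freya free within 09:00–18:00: 09:30–10:00, 11:00–11:30, 12:30–13:30, 14:00–14:30, 15:00–15:30.
Alice ∩ Keiko: 10:00–10:30, 11:30–12:00, 14:00–14:30, 17:00–18:00.
Alice ∩ Keiko ∩ Freya: 14:00–14:30.
Alice ∩ Keiko ∩ Freya ∩ Yusuf: 14:00–14:30.
Restricted to 10:30–16:30: 14:00–14:30.
Single common window of 30 minutes.

30 minutes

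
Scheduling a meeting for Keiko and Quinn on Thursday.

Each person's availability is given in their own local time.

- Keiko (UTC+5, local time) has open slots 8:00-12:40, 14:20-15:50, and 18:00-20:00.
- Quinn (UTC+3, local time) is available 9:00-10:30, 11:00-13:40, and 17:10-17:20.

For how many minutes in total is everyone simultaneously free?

Keiko → UTC: 03:00–07:40, 09:20–10:50, 13:00–15:00.
Quinn → UTC: 06:00–07:30, 08:00–10:40, 14:10–14:20.
Keiko ∩ Quinn: 06:00–07:30, 09:20–10:40, 14:10–14:20.
Total common minutes: 90 + 80 + 10 = 180.

180 minutes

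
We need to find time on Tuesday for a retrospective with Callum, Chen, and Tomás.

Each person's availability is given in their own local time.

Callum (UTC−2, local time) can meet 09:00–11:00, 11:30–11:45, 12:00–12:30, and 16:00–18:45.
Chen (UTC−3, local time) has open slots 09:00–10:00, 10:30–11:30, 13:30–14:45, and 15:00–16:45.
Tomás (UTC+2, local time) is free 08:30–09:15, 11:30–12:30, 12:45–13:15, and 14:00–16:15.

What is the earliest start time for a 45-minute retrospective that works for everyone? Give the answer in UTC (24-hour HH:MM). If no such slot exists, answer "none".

Callum → UTC: 11:00–13:00, 13:30–13:45, 14:00–14:30, 18:00–20:45.
Chen → UTC: 12:00–13:00, 13:30–14:30, 16:30–17:45, 18:00–19:45.
Tomás → UTC: 06:30–07:15, 09:30–10:30, 10:45–11:15, 12:00–14:15.
Callum ∩ Chen: 12:00–13:00, 13:30–13:45, 14:00–14:30, 18:00–19:45.
Callum ∩ Chen ∩ Tomás: 12:00–13:00, 13:30–13:45, 14:00–14:15.
Windows ≥ 45 min: 12:00–13:00.
Earliest such window starts at 12:00.

12:00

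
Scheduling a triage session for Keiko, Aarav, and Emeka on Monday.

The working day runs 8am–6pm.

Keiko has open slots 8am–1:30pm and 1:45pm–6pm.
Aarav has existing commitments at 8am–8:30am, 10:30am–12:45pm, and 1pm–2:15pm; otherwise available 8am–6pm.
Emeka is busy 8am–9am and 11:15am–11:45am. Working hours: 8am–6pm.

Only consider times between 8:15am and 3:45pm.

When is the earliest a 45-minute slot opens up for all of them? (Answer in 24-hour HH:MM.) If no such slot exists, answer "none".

09:00

Aarav free within 08:00–18:00: 08:30–10:30, 12:45–13:00, 14:15–18:00.
Emeka free within 08:00–18:00: 09:00–11:15, 11:45–18:00.
Keiko ∩ Aarav: 08:30–10:30, 12:45–13:00, 14:15–18:00.
Keiko ∩ Aarav ∩ Emeka: 09:00–10:30, 12:45–13:00, 14:15–18:00.
Restricted to 08:15–15:45: 09:00–10:30, 12:45–13:00, 14:15–15:45.
Windows ≥ 45 min: 09:00–10:30, 14:15–15:45.
Earliest such window starts at 09:00.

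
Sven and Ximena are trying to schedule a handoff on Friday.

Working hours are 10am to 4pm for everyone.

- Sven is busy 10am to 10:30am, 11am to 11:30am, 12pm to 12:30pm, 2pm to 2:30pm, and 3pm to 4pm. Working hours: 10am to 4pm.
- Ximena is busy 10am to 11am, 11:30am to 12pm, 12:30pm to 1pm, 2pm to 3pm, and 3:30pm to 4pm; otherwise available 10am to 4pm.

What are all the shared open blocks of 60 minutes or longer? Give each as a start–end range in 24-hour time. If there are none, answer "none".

13:00–14:00

Sven free within 10:00–16:00: 10:30–11:00, 11:30–12:00, 12:30–14:00, 14:30–15:00.
Ximena free within 10:00–16:00: 11:00–11:30, 12:00–12:30, 13:00–14:00, 15:00–15:30.
Sven ∩ Ximena: 13:00–14:00.
Windows ≥ 60 min: 13:00–14:00.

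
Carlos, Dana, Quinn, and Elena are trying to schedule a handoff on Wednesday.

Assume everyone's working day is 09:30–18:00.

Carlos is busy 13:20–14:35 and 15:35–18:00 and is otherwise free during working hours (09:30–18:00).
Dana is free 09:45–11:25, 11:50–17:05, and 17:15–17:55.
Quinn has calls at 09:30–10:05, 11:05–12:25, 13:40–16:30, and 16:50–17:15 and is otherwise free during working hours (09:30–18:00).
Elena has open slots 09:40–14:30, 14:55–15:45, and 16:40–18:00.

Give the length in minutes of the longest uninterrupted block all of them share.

60 minutes

Carlos free within 09:30–18:00: 09:30–13:20, 14:35–15:35.
Quinn free within 09:30–18:00: 10:05–11:05, 12:25–13:40, 16:30–16:50, 17:15–18:00.
Carlos ∩ Dana: 09:45–11:25, 11:50–13:20, 14:35–15:35.
Carlos ∩ Dana ∩ Quinn: 10:05–11:05, 12:25–13:20.
Carlos ∩ Dana ∩ Quinn ∩ Elena: 10:05–11:05, 12:25–13:20.
Common window lengths: 60, 55 min; longest is 60.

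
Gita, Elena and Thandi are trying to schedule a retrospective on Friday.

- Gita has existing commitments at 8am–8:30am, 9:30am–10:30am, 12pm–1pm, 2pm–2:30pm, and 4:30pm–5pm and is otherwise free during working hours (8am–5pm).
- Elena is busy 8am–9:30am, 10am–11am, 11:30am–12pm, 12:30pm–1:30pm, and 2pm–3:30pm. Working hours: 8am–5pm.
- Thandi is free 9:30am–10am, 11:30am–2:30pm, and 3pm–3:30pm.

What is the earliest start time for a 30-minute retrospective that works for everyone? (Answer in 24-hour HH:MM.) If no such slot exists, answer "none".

13:30

Gita free within 08:00–17:00: 08:30–09:30, 10:30–12:00, 13:00–14:00, 14:30–16:30.
Elena free within 08:00–17:00: 09:30–10:00, 11:00–11:30, 12:00–12:30, 13:30–14:00, 15:30–17:00.
Gita ∩ Elena: 11:00–11:30, 13:30–14:00, 15:30–16:30.
Gita ∩ Elena ∩ Thandi: 13:30–14:00.
Windows ≥ 30 min: 13:30–14:00.
Earliest such window starts at 13:30.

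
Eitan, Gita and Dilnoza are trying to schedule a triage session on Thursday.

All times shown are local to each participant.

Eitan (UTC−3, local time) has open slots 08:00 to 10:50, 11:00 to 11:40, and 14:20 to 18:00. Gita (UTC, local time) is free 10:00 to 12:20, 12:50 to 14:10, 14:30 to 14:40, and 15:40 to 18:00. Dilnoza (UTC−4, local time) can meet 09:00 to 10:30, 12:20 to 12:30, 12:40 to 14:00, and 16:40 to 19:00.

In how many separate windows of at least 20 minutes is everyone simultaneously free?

2

Eitan → UTC: 11:00–13:50, 14:00–14:40, 17:20–21:00.
Gita → UTC: 10:00–12:20, 12:50–14:10, 14:30–14:40, 15:40–18:00.
Dilnoza → UTC: 13:00–14:30, 16:20–16:30, 16:40–18:00, 20:40–23:00.
Eitan ∩ Gita: 11:00–12:20, 12:50–13:50, 14:00–14:10, 14:30–14:40, 17:20–18:00.
Eitan ∩ Gita ∩ Dilnoza: 13:00–13:50, 14:00–14:10, 17:20–18:00.
Windows ≥ 20 min: 13:00–13:50, 17:20–18:00.
That's 2 windows.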